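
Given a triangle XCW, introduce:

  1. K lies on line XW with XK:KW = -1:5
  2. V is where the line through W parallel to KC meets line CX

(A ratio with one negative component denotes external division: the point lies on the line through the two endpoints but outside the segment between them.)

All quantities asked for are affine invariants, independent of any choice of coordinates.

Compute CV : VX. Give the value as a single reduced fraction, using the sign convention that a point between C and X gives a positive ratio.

CV:VX = -5/4

Choose coordinates X = (0, 0), C = (1, 0), W = (0, 1).
1. K lies on line XW with XK:KW = -1:5 ⇒ K = (0, -1/4)
2. V is where the line through W parallel to KC meets line CX ⇒ V = (-4, 0)
V = C + t·(X−C) with t = 5, so CV:VX = t:(1−t) = 5:-4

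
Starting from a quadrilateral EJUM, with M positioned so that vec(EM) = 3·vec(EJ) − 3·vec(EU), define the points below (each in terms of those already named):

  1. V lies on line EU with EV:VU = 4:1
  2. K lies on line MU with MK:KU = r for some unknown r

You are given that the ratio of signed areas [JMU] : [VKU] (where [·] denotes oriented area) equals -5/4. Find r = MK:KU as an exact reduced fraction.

Choose coordinates E = (0, 0), J = (1, 0), U = (0, 1), M = (3, -3).
1. V lies on line EU with EV:VU = 4:1 ⇒ V = (0, 4/5)
2. With MK:KU = r, write λ = r/(r+1) so K = M + λ·(U−M); K is affine-linear in λ
Every point depending on K is an affine combination of K and λ-independent points, so each such coordinate is linear in λ; the λ² term in each signed area is a multiple of (U−M)×(U−M) = 0, so 2·[JMU] and 2·[VKU] are each linear in λ. Evaluating at λ=0 and λ=1:
  2·[JMU] = -1,   2·[VKU] = -3/5·λ + 3/5
So [JMU]:[VKU] = (-1) / (-3/5·λ + 3/5). Setting this equal to -5/4:
  -1 = -5/4·(-3/5·λ + 3/5)  ⇒  λ = -1/3
Then r = λ/(1−λ) = (-1/3)/(4/3) = -1/4. Check: with r = -1/4, K = (4, -13/3) and [JMU]:[VKU] = -5/4 as required.

r = -1/4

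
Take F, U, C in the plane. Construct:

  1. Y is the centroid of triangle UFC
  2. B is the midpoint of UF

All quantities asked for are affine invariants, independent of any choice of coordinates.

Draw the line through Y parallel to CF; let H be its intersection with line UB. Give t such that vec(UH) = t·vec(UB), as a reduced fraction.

Choose coordinates F = (0, 0), U = (1, 0), C = (0, 1).
1. Y is the centroid of triangle UFC ⇒ Y = (1/3, 1/3)
2. B is the midpoint of UF ⇒ B = (1/2, 0)
through Y parallel to CF: direction (0, -1); meets UB at H = (1/3, 0)
H = U + t·(B−U) with t = 4/3

t = 4/3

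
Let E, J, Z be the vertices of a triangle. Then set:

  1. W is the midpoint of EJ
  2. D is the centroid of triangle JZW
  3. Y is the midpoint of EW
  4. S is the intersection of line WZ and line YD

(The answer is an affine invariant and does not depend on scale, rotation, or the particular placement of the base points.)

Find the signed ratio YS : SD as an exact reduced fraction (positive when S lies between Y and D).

YS:SD = 3/2

Assign E = (0, 0), J = (1, 0), Z = (0, 1) — the answer is frame-independent, so this choice is without loss of generality.
1. W is the midpoint of EJ ⇒ W = (1/2, 0)
2. D is the centroid of triangle JZW ⇒ D = (1/2, 1/3)
3. Y is the midpoint of EW ⇒ Y = (1/4, 0)
4. S is the intersection of line WZ and line YD ⇒ S = (2/5, 1/5)
S = Y + t·(D−Y) with t = 3/5, so YS:SD = t:(1−t) = 3/5:2/5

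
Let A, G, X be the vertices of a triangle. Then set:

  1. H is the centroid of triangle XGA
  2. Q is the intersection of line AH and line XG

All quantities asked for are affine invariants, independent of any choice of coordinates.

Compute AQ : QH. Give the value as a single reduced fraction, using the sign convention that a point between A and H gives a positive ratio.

Choose coordinates A = (0, 0), G = (1, 0), X = (0, 1).
1. H is the centroid of triangle XGA ⇒ H = (1/3, 1/3)
2. Q is the intersection of line AH and line XG ⇒ Q = (1/2, 1/2)
Q = A + t·(H−A) with t = 3/2, so AQ:QH = t:(1−t) = 3/2:-1/2

AQ:QH = -3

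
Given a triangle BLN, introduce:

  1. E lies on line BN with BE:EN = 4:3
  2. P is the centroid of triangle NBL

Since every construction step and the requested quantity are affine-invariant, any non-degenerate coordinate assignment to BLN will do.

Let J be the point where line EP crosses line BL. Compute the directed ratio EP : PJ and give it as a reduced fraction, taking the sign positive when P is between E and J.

Set B = (0, 0), L = (1, 0), N = (0, 1); any affine frame gives the same invariant.
1. E lies on line BN with BE:EN = 4:3 ⇒ E = (0, 4/7)
2. P is the centroid of triangle NBL ⇒ P = (1/3, 1/3)
line EP meets BL at J = (4/5, 0)
P = E + t·(J−E) with t = 5/12, so EP:PJ = 5/12:7/12

EP:PJ = 5/7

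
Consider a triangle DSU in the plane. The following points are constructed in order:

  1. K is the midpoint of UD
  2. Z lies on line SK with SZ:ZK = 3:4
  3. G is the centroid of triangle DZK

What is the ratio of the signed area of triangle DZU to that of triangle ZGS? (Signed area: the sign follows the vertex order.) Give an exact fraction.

[DZU]:[ZGS] = 8

Work in coordinates with D = (0, 0), S = (1, 0), U = (0, 1).
1. K is the midpoint of UD ⇒ K = (0, 1/2)
2. Z lies on line SK with SZ:ZK = 3:4 ⇒ Z = (4/7, 3/14)
3. G is the centroid of triangle DZK ⇒ G = (4/21, 5/21)
2·[DZU] = 4/7, 2·[ZGS] = 1/14
[DZU]:[ZGS] = 4/7:1/14 = 8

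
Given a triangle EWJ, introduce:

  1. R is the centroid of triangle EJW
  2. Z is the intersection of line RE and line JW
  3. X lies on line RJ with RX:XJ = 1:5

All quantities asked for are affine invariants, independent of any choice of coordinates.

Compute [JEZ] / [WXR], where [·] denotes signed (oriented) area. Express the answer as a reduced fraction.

Set E = (0, 0), W = (1, 0), J = (0, 1); any affine frame gives the same invariant.
1. R is the centroid of triangle EJW ⇒ R = (1/3, 1/3)
2. Z is the intersection of line RE and line JW ⇒ Z = (1/2, 1/2)
3. X lies on line RJ with RX:XJ = 1:5 ⇒ X = (5/18, 4/9)
2·[JEZ] = 1/2, 2·[WXR] = 1/18
[JEZ]:[WXR] = 1/2:1/18 = 9

[JEZ]:[WXR] = 9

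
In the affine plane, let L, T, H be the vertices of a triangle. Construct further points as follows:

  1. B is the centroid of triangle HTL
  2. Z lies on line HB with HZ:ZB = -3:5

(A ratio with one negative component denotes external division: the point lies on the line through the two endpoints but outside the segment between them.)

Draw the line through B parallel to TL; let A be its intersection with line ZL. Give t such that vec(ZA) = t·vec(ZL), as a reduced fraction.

t = 5/6

Choose coordinates L = (0, 0), T = (1, 0), H = (0, 1).
1. B is the centroid of triangle HTL ⇒ B = (1/3, 1/3)
2. Z lies on line HB with HZ:ZB = -3:5 ⇒ Z = (-1/2, 2)
through B parallel to TL: direction (-1, 0); meets ZL at A = (-1/12, 1/3)
A = Z + t·(L−Z) with t = 5/6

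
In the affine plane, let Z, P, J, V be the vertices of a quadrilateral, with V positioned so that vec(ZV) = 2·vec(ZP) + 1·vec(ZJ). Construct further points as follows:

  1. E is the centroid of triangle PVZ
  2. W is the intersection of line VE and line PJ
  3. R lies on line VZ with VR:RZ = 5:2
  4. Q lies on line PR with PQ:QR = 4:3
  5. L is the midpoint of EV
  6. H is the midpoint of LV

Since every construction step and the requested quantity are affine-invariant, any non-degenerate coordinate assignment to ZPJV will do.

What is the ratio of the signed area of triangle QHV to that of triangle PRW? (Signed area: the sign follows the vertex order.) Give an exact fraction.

Work in coordinates with Z = (0, 0), P = (1, 0), J = (0, 1), V = (2, 1).
1. E is the centroid of triangle PVZ ⇒ E = (1, 1/3)
2. W is the intersection of line VE and line PJ ⇒ W = (4/5, 1/5)
3. R lies on line VZ with VR:RZ = 5:2 ⇒ R = (4/7, 2/7)
4. Q lies on line PR with PQ:QR = 4:3 ⇒ Q = (37/49, 8/49)
5. L is the midpoint of EV ⇒ L = (3/2, 2/3)
6. H is the midpoint of LV ⇒ H = (7/4, 5/6)
2·[QHV] = -1/588, 2·[PRW] = -1/35
[QHV]:[PRW] = -1/588:-1/35 = 5/84

[QHV]:[PRW] = 5/84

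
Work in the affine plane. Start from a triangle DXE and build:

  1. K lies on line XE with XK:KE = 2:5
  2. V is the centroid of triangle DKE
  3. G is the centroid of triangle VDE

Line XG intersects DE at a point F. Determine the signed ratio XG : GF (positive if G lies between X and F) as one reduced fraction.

Work in coordinates with D = (0, 0), X = (1, 0), E = (0, 1).
1. K lies on line XE with XK:KE = 2:5 ⇒ K = (5/7, 2/7)
2. V is the centroid of triangle DKE ⇒ V = (5/21, 3/7)
3. G is the centroid of triangle VDE ⇒ G = (5/63, 10/21)
line XG meets DE at F = (0, 15/29)
G = X + t·(F−X) with t = 58/63, so XG:GF = 58/63:5/63

XG:GF = 58/5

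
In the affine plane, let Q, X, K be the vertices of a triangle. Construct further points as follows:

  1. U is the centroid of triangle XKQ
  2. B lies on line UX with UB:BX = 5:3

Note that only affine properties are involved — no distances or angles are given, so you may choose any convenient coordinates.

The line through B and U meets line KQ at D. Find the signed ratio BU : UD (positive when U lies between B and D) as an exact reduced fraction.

Work in coordinates with Q = (0, 0), X = (1, 0), K = (0, 1).
1. U is the centroid of triangle XKQ ⇒ U = (1/3, 1/3)
2. B lies on line UX with UB:BX = 5:3 ⇒ B = (3/4, 1/8)
line BU meets KQ at D = (0, 1/2)
U = B + t·(D−B) with t = 5/9, so BU:UD = 5/9:4/9

BU:UD = 5/4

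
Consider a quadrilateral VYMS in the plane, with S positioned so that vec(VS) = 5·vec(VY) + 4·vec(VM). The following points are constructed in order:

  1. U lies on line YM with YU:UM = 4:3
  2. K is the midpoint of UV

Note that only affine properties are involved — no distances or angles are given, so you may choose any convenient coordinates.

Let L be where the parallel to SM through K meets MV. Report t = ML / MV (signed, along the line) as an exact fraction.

Set V = (0, 0), Y = (1, 0), M = (0, 1), S = (5, 4); any affine frame gives the same invariant.
1. U lies on line YM with YU:UM = 4:3 ⇒ U = (3/7, 4/7)
2. K is the midpoint of UV ⇒ K = (3/14, 2/7)
through K parallel to SM: direction (-5, -3); meets MV at L = (0, 11/70)
L = M + t·(V−M) with t = 59/70

t = 59/70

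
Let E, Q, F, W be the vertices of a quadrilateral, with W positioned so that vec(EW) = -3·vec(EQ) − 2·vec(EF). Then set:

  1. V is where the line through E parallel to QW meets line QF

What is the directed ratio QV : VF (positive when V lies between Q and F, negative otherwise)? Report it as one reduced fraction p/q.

Assign E = (0, 0), Q = (1, 0), F = (0, 1), W = (-3, -2) — the answer is frame-independent, so this choice is without loss of generality.
1. V is where the line through E parallel to QW meets line QF ⇒ V = (2/3, 1/3)
V = Q + t·(F−Q) with t = 1/3, so QV:VF = t:(1−t) = 1/3:2/3

QV:VF = 1/2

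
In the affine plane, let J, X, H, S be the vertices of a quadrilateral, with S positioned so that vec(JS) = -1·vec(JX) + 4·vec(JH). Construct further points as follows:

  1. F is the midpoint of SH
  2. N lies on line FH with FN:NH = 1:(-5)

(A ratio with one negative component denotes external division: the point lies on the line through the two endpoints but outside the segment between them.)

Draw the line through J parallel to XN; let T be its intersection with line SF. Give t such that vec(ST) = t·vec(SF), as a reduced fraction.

Assign J = (0, 0), X = (1, 0), H = (0, 1), S = (-1, 4) — the answer is frame-independent, so this choice is without loss of generality.
1. F is the midpoint of SH ⇒ F = (-1/2, 5/2)
2. N lies on line FH with FN:NH = 1:(-5) ⇒ N = (-5/8, 23/8)
through J parallel to XN: direction (-13/8, 23/8); meets SF at T = (13/16, -23/16)
T = S + t·(F−S) with t = 29/8

t = 29/8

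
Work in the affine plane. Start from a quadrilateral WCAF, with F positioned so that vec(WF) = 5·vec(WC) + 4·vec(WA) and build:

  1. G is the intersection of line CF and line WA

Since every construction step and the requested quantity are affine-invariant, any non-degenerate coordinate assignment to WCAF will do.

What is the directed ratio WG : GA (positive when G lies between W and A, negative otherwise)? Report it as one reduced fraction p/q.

Set W = (0, 0), C = (1, 0), A = (0, 1), F = (5, 4); any affine frame gives the same invariant.
1. G is the intersection of line CF and line WA ⇒ G = (0, -1)
G = W + t·(A−W) with t = -1, so WG:GA = t:(1−t) = -1:2

WG:GA = -1/2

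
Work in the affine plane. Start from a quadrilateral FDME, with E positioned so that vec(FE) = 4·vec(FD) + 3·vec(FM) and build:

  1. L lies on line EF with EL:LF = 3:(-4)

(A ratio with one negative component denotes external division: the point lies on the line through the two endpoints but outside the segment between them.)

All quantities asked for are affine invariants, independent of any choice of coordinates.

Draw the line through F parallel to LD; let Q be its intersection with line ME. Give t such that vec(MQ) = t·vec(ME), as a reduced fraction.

t = 5/6

Work in coordinates with F = (0, 0), D = (1, 0), M = (0, 1), E = (4, 3).
1. L lies on line EF with EL:LF = 3:(-4) ⇒ L = (16, 12)
through F parallel to LD: direction (-15, -12); meets ME at Q = (10/3, 8/3)
Q = M + t·(E−M) with t = 5/6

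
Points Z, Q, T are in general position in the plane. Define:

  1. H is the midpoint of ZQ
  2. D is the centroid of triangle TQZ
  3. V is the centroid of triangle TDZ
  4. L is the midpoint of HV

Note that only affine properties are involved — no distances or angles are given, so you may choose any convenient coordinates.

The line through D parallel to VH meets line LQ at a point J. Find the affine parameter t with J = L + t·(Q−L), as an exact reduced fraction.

t = 1/4

Set Z = (0, 0), Q = (1, 0), T = (0, 1); any affine frame gives the same invariant.
1. H is the midpoint of ZQ ⇒ H = (1/2, 0)
2. D is the centroid of triangle TQZ ⇒ D = (1/3, 1/3)
3. V is the centroid of triangle TDZ ⇒ V = (1/9, 4/9)
4. L is the midpoint of HV ⇒ L = (11/36, 2/9)
through D parallel to VH: direction (7/18, -4/9); meets LQ at J = (23/48, 1/6)
J = L + t·(Q−L) with t = 1/4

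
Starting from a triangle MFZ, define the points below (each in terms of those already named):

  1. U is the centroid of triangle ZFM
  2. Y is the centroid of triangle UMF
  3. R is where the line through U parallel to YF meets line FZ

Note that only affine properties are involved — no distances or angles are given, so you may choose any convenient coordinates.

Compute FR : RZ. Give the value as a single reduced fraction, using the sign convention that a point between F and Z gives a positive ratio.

Assign M = (0, 0), F = (1, 0), Z = (0, 1) — the answer is frame-independent, so this choice is without loss of generality.
1. U is the centroid of triangle ZFM ⇒ U = (1/3, 1/3)
2. Y is the centroid of triangle UMF ⇒ Y = (4/9, 1/9)
3. R is where the line through U parallel to YF meets line FZ ⇒ R = (3/4, 1/4)
R = F + t·(Z−F) with t = 1/4, so FR:RZ = t:(1−t) = 1/4:3/4

FR:RZ = 1/3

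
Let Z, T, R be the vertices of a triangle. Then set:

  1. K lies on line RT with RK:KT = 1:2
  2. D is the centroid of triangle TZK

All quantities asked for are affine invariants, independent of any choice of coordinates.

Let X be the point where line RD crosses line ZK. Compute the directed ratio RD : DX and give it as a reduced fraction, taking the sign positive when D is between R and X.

Choose coordinates Z = (0, 0), T = (1, 0), R = (0, 1).
1. K lies on line RT with RK:KT = 1:2 ⇒ K = (1/3, 2/3)
2. D is the centroid of triangle TZK ⇒ D = (4/9, 2/9)
line RD meets ZK at X = (4/15, 8/15)
D = R + t·(X−R) with t = 5/3, so RD:DX = 5/3:-2/3

RD:DX = -5/2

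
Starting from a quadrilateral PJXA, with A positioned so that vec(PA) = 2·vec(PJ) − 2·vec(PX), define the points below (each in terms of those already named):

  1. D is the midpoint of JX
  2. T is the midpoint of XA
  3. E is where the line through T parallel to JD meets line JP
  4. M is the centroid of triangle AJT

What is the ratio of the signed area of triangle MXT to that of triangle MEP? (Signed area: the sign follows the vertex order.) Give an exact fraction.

[MXT]:[MEP] = 2/5

Set P = (0, 0), J = (1, 0), X = (0, 1), A = (2, -2); any affine frame gives the same invariant.
1. D is the midpoint of JX ⇒ D = (1/2, 1/2)
2. T is the midpoint of XA ⇒ T = (1, -1/2)
3. E is where the line through T parallel to JD meets line JP ⇒ E = (1/2, 0)
4. M is the centroid of triangle AJT ⇒ M = (4/3, -5/6)
2·[MXT] = 1/6, 2·[MEP] = 5/12
[MXT]:[MEP] = 1/6:5/12 = 2/5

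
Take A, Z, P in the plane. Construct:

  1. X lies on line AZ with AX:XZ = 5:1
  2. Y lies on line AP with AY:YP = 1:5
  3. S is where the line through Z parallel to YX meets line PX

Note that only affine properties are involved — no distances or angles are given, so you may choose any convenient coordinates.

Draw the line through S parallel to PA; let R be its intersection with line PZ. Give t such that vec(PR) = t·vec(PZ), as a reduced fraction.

Set A = (0, 0), Z = (1, 0), P = (0, 1); any affine frame gives the same invariant.
1. X lies on line AZ with AX:XZ = 5:1 ⇒ X = (5/6, 0)
2. Y lies on line AP with AY:YP = 1:5 ⇒ Y = (0, 1/6)
3. S is where the line through Z parallel to YX meets line PX ⇒ S = (4/5, 1/25)
through S parallel to PA: direction (0, -1); meets PZ at R = (4/5, 1/5)
R = P + t·(Z−P) with t = 4/5

t = 4/5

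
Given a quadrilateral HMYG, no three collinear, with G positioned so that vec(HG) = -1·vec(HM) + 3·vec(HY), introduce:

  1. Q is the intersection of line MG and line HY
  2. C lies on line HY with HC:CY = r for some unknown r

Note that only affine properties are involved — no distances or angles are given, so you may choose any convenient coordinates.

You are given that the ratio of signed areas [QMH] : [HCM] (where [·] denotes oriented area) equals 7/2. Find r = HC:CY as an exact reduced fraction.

r = 3/4

Assign H = (0, 0), M = (1, 0), Y = (0, 1), G = (-1, 3) — the answer is frame-independent, so this choice is without loss of generality.
1. Q is the intersection of line MG and line HY ⇒ Q = (0, 3/2)
2. With HC:CY = r, write λ = r/(r+1) so C = H + λ·(Y−H); C is affine-linear in λ
Every point depending on C is an affine combination of C and λ-independent points, so each such coordinate is linear in λ; the λ² term in each signed area is a multiple of (Y−H)×(Y−H) = 0, so 2·[QMH] and 2·[HCM] are each linear in λ. Evaluating at λ=0 and λ=1:
  2·[QMH] = -3/2,   2·[HCM] = −λ
So [QMH]:[HCM] = (-3/2) / (−λ). Setting this equal to 7/2:
  -3/2 = 7/2·(−λ)  ⇒  λ = 3/7
Then r = λ/(1−λ) = (3/7)/(4/7) = 3/4. Check: with r = 3/4, C = (0, 3/7) and [QMH]:[HCM] = 7/2 as required.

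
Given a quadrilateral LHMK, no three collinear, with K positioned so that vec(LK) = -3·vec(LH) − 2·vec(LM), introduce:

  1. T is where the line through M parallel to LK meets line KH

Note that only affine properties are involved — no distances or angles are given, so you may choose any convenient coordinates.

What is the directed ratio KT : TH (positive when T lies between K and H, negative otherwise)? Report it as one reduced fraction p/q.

Work in coordinates with L = (0, 0), H = (1, 0), M = (0, 1), K = (-3, -2).
1. T is where the line through M parallel to LK meets line KH ⇒ T = (-9, -5)
T = K + t·(H−K) with t = -3/2, so KT:TH = t:(1−t) = -3/2:5/2

KT:TH = -3/5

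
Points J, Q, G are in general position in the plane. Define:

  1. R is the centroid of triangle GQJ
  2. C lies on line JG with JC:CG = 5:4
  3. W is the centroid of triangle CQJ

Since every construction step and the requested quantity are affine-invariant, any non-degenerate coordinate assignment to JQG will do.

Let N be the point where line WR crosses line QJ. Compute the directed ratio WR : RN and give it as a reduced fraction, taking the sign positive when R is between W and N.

Choose coordinates J = (0, 0), Q = (1, 0), G = (0, 1).
1. R is the centroid of triangle GQJ ⇒ R = (1/3, 1/3)
2. C lies on line JG with JC:CG = 5:4 ⇒ C = (0, 5/9)
3. W is the centroid of triangle CQJ ⇒ W = (1/3, 5/27)
line WR meets QJ at N = (1/3, 0)
R = W + t·(N−W) with t = -4/5, so WR:RN = -4/5:9/5

WR:RN = -4/9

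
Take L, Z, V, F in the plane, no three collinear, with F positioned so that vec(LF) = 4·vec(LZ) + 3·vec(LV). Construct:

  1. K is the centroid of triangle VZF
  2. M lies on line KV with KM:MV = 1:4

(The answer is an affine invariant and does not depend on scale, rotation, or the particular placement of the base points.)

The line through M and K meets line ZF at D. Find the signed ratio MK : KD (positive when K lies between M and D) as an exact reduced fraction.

Choose coordinates L = (0, 0), Z = (1, 0), V = (0, 1), F = (4, 3).
1. K is the centroid of triangle VZF ⇒ K = (5/3, 4/3)
2. M lies on line KV with KM:MV = 1:4 ⇒ M = (4/3, 19/15)
line MK meets ZF at D = (5/2, 3/2)
K = M + t·(D−M) with t = 2/7, so MK:KD = 2/7:5/7

MK:KD = 2/5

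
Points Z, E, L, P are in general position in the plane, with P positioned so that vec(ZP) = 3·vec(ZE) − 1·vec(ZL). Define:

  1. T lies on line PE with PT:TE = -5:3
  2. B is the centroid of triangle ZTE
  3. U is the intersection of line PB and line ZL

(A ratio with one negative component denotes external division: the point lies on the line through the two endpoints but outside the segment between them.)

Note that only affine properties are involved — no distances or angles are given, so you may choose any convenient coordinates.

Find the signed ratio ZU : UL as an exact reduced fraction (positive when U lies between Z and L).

Choose coordinates Z = (0, 0), E = (1, 0), L = (0, 1), P = (3, -1).
1. T lies on line PE with PT:TE = -5:3 ⇒ T = (-2, 3/2)
2. B is the centroid of triangle ZTE ⇒ B = (-1/3, 1/2)
3. U is the intersection of line PB and line ZL ⇒ U = (0, 7/20)
U = Z + t·(L−Z) with t = 7/20, so ZU:UL = t:(1−t) = 7/20:13/20

ZU:UL = 7/13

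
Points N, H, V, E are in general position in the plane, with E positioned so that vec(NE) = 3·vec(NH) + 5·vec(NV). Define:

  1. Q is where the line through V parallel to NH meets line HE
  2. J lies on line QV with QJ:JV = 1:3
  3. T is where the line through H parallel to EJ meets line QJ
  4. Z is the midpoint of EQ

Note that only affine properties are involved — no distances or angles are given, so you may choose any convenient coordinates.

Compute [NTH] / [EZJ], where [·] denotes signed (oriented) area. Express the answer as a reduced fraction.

Assign N = (0, 0), H = (1, 0), V = (0, 1), E = (3, 5) — the answer is frame-independent, so this choice is without loss of generality.
1. Q is where the line through V parallel to NH meets line HE ⇒ Q = (7/5, 1)
2. J lies on line QV with QJ:JV = 1:3 ⇒ J = (21/20, 1)
3. T is where the line through H parallel to EJ meets line QJ ⇒ T = (119/80, 1)
4. Z is the midpoint of EQ ⇒ Z = (11/5, 3)
2·[NTH] = -1, 2·[EZJ] = -7/10
[NTH]:[EZJ] = -1:-7/10 = 10/7

[NTH]:[EZJ] = 10/7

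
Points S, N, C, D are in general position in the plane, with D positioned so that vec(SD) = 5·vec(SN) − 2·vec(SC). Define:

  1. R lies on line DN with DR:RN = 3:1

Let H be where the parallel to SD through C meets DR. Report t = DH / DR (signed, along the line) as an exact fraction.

t = 10/3

Work in coordinates with S = (0, 0), N = (1, 0), C = (0, 1), D = (5, -2).
1. R lies on line DN with DR:RN = 3:1 ⇒ R = (2, -1/2)
through C parallel to SD: direction (5, -2); meets DR at H = (-5, 3)
H = D + t·(R−D) with t = 10/3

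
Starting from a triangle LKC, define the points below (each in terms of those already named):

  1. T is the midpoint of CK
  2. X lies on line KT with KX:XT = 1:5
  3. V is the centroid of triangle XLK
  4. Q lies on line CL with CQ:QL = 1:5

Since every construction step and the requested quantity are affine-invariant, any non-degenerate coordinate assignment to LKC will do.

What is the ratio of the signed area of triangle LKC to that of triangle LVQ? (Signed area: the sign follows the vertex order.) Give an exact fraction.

[LKC]:[LVQ] = 216/115

Assign L = (0, 0), K = (1, 0), C = (0, 1) — the answer is frame-independent, so this choice is without loss of generality.
1. T is the midpoint of CK ⇒ T = (1/2, 1/2)
2. X lies on line KT with KX:XT = 1:5 ⇒ X = (11/12, 1/12)
3. V is the centroid of triangle XLK ⇒ V = (23/36, 1/36)
4. Q lies on line CL with CQ:QL = 1:5 ⇒ Q = (0, 5/6)
2·[LKC] = 1, 2·[LVQ] = 115/216
[LKC]:[LVQ] = 1:115/216 = 216/115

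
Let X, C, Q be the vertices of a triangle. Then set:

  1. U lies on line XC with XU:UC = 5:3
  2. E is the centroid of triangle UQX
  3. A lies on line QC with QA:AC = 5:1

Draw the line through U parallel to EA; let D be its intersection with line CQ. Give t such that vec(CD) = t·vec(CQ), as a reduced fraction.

t = -3/22

Choose coordinates X = (0, 0), C = (1, 0), Q = (0, 1).
1. U lies on line XC with XU:UC = 5:3 ⇒ U = (5/8, 0)
2. E is the centroid of triangle UQX ⇒ E = (5/24, 1/3)
3. A lies on line QC with QA:AC = 5:1 ⇒ A = (5/6, 1/6)
through U parallel to EA: direction (5/8, -1/6); meets CQ at D = (25/22, -3/22)
D = C + t·(Q−C) with t = -3/22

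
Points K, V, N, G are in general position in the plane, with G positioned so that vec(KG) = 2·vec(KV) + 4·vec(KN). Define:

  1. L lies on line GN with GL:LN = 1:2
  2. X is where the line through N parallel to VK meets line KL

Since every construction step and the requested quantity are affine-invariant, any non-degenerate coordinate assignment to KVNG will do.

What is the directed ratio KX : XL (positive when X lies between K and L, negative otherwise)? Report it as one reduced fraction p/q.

Choose coordinates K = (0, 0), V = (1, 0), N = (0, 1), G = (2, 4).
1. L lies on line GN with GL:LN = 1:2 ⇒ L = (4/3, 3)
2. X is where the line through N parallel to VK meets line KL ⇒ X = (4/9, 1)
X = K + t·(L−K) with t = 1/3, so KX:XL = t:(1−t) = 1/3:2/3

KX:XL = 1/2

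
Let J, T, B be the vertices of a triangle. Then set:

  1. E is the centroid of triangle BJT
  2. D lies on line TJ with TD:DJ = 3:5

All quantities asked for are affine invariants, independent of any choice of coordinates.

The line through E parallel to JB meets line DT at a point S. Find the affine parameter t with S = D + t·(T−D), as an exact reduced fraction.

t = -7/9

Assign J = (0, 0), T = (1, 0), B = (0, 1) — the answer is frame-independent, so this choice is without loss of generality.
1. E is the centroid of triangle BJT ⇒ E = (1/3, 1/3)
2. D lies on line TJ with TD:DJ = 3:5 ⇒ D = (5/8, 0)
through E parallel to JB: direction (0, 1); meets DT at S = (1/3, 0)
S = D + t·(T−D) with t = -7/9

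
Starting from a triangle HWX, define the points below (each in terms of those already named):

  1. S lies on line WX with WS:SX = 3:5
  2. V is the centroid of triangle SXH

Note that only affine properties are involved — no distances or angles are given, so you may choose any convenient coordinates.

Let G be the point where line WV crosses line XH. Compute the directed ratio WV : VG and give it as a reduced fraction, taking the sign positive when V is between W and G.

WV:VG = 19/5

Choose coordinates H = (0, 0), W = (1, 0), X = (0, 1).
1. S lies on line WX with WS:SX = 3:5 ⇒ S = (5/8, 3/8)
2. V is the centroid of triangle SXH ⇒ V = (5/24, 11/24)
line WV meets XH at G = (0, 11/19)
V = W + t·(G−W) with t = 19/24, so WV:VG = 19/24:5/24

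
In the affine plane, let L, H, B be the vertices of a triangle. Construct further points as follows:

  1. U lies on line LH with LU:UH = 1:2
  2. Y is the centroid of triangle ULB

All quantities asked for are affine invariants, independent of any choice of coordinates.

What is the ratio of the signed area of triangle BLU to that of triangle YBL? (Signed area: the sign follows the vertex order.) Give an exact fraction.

[BLU]:[YBL] = 3

Assign L = (0, 0), H = (1, 0), B = (0, 1) — the answer is frame-independent, so this choice is without loss of generality.
1. U lies on line LH with LU:UH = 1:2 ⇒ U = (1/3, 0)
2. Y is the centroid of triangle ULB ⇒ Y = (1/9, 1/3)
2·[BLU] = 1/3, 2·[YBL] = 1/9
[BLU]:[YBL] = 1/3:1/9 = 3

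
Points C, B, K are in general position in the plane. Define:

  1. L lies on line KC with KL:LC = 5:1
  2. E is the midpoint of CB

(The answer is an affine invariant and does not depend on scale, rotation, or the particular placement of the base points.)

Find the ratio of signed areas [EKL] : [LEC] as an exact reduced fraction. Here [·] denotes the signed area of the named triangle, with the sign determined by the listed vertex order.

[EKL]:[LEC] = -5

Set C = (0, 0), B = (1, 0), K = (0, 1); any affine frame gives the same invariant.
1. L lies on line KC with KL:LC = 5:1 ⇒ L = (0, 1/6)
2. E is the midpoint of CB ⇒ E = (1/2, 0)
2·[EKL] = 5/12, 2·[LEC] = -1/12
[EKL]:[LEC] = 5/12:-1/12 = -5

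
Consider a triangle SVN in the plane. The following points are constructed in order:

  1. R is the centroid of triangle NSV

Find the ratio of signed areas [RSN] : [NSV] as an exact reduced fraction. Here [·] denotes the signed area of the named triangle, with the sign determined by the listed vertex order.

[RSN]:[NSV] = -1/3

Assign S = (0, 0), V = (1, 0), N = (0, 1) — the answer is frame-independent, so this choice is without loss of generality.
1. R is the centroid of triangle NSV ⇒ R = (1/3, 1/3)
2·[RSN] = -1/3, 2·[NSV] = 1
[RSN]:[NSV] = -1/3:1 = -1/3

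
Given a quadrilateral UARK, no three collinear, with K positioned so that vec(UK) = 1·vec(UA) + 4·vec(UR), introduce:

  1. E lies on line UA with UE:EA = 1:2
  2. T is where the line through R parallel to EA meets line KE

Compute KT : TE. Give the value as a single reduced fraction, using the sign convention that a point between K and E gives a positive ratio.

KT:TE = 3

Choose coordinates U = (0, 0), A = (1, 0), R = (0, 1), K = (1, 4).
1. E lies on line UA with UE:EA = 1:2 ⇒ E = (1/3, 0)
2. T is where the line through R parallel to EA meets line KE ⇒ T = (1/2, 1)
T = K + t·(E−K) with t = 3/4, so KT:TE = t:(1−t) = 3/4:1/4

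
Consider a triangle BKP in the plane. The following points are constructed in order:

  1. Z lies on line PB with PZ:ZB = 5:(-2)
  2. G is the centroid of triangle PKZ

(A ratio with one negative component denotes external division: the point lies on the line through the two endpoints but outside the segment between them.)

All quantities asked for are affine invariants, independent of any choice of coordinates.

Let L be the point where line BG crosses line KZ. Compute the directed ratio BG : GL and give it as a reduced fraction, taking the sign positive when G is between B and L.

Assign B = (0, 0), K = (1, 0), P = (0, 1) — the answer is frame-independent, so this choice is without loss of generality.
1. Z lies on line PB with PZ:ZB = 5:(-2) ⇒ Z = (0, -2/3)
2. G is the centroid of triangle PKZ ⇒ G = (1/3, 1/9)
line BG meets KZ at L = (2, 2/3)
G = B + t·(L−B) with t = 1/6, so BG:GL = 1/6:5/6

BG:GL = 1/5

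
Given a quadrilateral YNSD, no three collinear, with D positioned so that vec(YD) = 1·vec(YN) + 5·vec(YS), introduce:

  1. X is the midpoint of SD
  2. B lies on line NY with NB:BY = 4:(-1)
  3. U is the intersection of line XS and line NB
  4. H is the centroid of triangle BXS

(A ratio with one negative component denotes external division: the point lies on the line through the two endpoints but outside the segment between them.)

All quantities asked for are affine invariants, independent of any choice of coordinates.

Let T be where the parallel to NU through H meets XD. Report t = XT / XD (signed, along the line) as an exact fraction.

t = -5/6

Set Y = (0, 0), N = (1, 0), S = (0, 1), D = (1, 5); any affine frame gives the same invariant.
1. X is the midpoint of SD ⇒ X = (1/2, 3)
2. B lies on line NY with NB:BY = 4:(-1) ⇒ B = (-1/3, 0)
3. U is the intersection of line XS and line NB ⇒ U = (-1/4, 0)
4. H is the centroid of triangle BXS ⇒ H = (1/18, 4/3)
through H parallel to NU: direction (-5/4, 0); meets XD at T = (1/12, 4/3)
T = X + t·(D−X) with t = -5/6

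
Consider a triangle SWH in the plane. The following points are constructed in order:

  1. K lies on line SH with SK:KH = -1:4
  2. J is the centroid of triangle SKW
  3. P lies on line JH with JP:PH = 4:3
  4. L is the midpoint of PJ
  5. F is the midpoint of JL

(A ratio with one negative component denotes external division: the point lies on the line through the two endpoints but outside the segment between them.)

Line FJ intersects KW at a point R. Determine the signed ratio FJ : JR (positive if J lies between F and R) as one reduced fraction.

FJ:JR = 11/7

Choose coordinates S = (0, 0), W = (1, 0), H = (0, 1).
1. K lies on line SH with SK:KH = -1:4 ⇒ K = (0, -1/3)
2. J is the centroid of triangle SKW ⇒ J = (1/3, -1/9)
3. P lies on line JH with JP:PH = 4:3 ⇒ P = (1/7, 11/21)
4. L is the midpoint of PJ ⇒ L = (5/21, 13/63)
5. F is the midpoint of JL ⇒ F = (2/7, 1/21)
line FJ meets KW at R = (4/11, -7/33)
J = F + t·(R−F) with t = 11/18, so FJ:JR = 11/18:7/18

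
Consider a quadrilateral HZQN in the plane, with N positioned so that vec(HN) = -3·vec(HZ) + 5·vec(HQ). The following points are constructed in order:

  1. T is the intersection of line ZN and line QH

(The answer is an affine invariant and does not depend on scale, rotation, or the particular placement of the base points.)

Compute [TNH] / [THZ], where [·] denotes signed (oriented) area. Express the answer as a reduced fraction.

[TNH]:[THZ] = 3

Choose coordinates H = (0, 0), Z = (1, 0), Q = (0, 1), N = (-3, 5).
1. T is the intersection of line ZN and line QH ⇒ T = (0, 5/4)
2·[TNH] = 15/4, 2·[THZ] = 5/4
[TNH]:[THZ] = 15/4:5/4 = 3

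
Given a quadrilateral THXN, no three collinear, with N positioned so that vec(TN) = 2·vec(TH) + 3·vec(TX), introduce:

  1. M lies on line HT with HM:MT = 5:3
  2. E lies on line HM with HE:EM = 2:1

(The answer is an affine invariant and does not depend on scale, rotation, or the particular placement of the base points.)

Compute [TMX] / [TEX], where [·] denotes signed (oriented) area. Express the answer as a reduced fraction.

Set T = (0, 0), H = (1, 0), X = (0, 1), N = (2, 3); any affine frame gives the same invariant.
1. M lies on line HT with HM:MT = 5:3 ⇒ M = (3/8, 0)
2. E lies on line HM with HE:EM = 2:1 ⇒ E = (7/12, 0)
2·[TMX] = 3/8, 2·[TEX] = 7/12
[TMX]:[TEX] = 3/8:7/12 = 9/14

[TMX]:[TEX] = 9/14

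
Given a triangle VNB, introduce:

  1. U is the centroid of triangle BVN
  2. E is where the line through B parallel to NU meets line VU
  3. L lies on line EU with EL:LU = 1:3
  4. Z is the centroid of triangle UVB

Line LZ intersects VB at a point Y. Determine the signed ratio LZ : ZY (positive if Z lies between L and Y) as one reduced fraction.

Set V = (0, 0), N = (1, 0), B = (0, 1); any affine frame gives the same invariant.
1. U is the centroid of triangle BVN ⇒ U = (1/3, 1/3)
2. E is where the line through B parallel to NU meets line VU ⇒ E = (2/3, 2/3)
3. L lies on line EU with EL:LU = 1:3 ⇒ L = (7/12, 7/12)
4. Z is the centroid of triangle UVB ⇒ Z = (1/9, 4/9)
line LZ meets VB at Y = (0, 7/17)
Z = L + t·(Y−L) with t = 17/21, so LZ:ZY = 17/21:4/21

LZ:ZY = 17/4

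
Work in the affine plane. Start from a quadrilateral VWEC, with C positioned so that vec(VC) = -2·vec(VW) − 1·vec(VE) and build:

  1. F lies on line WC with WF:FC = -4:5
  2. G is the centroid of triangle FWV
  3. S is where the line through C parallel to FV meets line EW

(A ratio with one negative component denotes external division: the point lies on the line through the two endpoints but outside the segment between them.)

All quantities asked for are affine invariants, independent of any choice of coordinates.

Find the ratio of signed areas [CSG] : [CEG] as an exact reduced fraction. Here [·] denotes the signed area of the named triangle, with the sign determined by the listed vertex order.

Work in coordinates with V = (0, 0), W = (1, 0), E = (0, 1), C = (-2, -1).
1. F lies on line WC with WF:FC = -4:5 ⇒ F = (13, 4)
2. G is the centroid of triangle FWV ⇒ G = (14/3, 4/3)
3. S is where the line through C parallel to FV meets line EW ⇒ S = (18/17, -1/17)
2·[CSG] = 44/51, 2·[CEG] = -26/3
[CSG]:[CEG] = 44/51:-26/3 = -22/221

[CSG]:[CEG] = -22/221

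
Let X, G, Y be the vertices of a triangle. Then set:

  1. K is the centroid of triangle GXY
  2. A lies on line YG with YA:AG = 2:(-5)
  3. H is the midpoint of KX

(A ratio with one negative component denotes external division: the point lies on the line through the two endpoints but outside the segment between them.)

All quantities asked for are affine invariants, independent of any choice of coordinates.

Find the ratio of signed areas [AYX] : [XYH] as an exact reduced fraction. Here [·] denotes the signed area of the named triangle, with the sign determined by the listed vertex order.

[AYX]:[XYH] = 4

Work in coordinates with X = (0, 0), G = (1, 0), Y = (0, 1).
1. K is the centroid of triangle GXY ⇒ K = (1/3, 1/3)
2. A lies on line YG with YA:AG = 2:(-5) ⇒ A = (-2/3, 5/3)
3. H is the midpoint of KX ⇒ H = (1/6, 1/6)
2·[AYX] = -2/3, 2·[XYH] = -1/6
[AYX]:[XYH] = -2/3:-1/6 = 4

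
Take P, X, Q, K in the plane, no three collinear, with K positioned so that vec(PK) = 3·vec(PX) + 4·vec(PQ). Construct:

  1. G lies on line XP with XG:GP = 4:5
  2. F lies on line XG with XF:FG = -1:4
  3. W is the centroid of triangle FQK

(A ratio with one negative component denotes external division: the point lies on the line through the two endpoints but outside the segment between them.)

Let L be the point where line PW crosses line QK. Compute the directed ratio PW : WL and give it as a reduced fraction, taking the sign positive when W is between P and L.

PW:WL = 23/58

Work in coordinates with P = (0, 0), X = (1, 0), Q = (0, 1), K = (3, 4).
1. G lies on line XP with XG:GP = 4:5 ⇒ G = (5/9, 0)
2. F lies on line XG with XF:FG = -1:4 ⇒ F = (31/27, 0)
3. W is the centroid of triangle FQK ⇒ W = (112/81, 5/3)
line PW meets QK at L = (112/23, 135/23)
W = P + t·(L−P) with t = 23/81, so PW:WL = 23/81:58/81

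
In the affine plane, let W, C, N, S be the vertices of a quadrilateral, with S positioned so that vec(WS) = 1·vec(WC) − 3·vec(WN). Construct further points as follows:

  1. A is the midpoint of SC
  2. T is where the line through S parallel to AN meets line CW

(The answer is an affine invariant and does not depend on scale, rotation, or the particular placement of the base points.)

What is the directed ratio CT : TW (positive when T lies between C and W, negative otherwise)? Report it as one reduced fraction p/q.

Set W = (0, 0), C = (1, 0), N = (0, 1), S = (1, -3); any affine frame gives the same invariant.
1. A is the midpoint of SC ⇒ A = (1, -3/2)
2. T is where the line through S parallel to AN meets line CW ⇒ T = (-1/5, 0)
T = C + t·(W−C) with t = 6/5, so CT:TW = t:(1−t) = 6/5:-1/5

CT:TW = -6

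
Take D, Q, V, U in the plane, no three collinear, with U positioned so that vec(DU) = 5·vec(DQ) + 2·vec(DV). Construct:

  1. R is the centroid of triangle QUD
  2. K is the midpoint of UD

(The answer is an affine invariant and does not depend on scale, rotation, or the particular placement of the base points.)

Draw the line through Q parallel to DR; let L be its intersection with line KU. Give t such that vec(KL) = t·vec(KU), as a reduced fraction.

t = -3

Choose coordinates D = (0, 0), Q = (1, 0), V = (0, 1), U = (5, 2).
1. R is the centroid of triangle QUD ⇒ R = (2, 2/3)
2. K is the midpoint of UD ⇒ K = (5/2, 1)
through Q parallel to DR: direction (2, 2/3); meets KU at L = (-5, -2)
L = K + t·(U−K) with t = -3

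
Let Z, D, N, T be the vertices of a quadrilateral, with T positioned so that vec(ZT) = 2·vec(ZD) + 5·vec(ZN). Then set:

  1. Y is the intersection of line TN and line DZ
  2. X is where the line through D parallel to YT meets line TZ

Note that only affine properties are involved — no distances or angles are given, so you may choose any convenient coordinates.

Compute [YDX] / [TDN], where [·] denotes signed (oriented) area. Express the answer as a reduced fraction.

Choose coordinates Z = (0, 0), D = (1, 0), N = (0, 1), T = (2, 5).
1. Y is the intersection of line TN and line DZ ⇒ Y = (-1/2, 0)
2. X is where the line through D parallel to YT meets line TZ ⇒ X = (-4, -10)
2·[YDX] = -15, 2·[TDN] = -6
[YDX]:[TDN] = -15:-6 = 5/2

[YDX]:[TDN] = 5/2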